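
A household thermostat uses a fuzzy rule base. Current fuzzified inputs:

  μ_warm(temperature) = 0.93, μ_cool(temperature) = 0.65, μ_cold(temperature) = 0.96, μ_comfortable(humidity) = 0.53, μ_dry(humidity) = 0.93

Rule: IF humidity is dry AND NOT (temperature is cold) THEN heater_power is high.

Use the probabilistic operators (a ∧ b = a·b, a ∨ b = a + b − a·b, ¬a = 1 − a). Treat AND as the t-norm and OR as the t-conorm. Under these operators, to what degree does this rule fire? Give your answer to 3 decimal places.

0.037

firing strength: dry=0.93, ¬cold=1−0.96=0.04; AND[a·b] → w = 0.0372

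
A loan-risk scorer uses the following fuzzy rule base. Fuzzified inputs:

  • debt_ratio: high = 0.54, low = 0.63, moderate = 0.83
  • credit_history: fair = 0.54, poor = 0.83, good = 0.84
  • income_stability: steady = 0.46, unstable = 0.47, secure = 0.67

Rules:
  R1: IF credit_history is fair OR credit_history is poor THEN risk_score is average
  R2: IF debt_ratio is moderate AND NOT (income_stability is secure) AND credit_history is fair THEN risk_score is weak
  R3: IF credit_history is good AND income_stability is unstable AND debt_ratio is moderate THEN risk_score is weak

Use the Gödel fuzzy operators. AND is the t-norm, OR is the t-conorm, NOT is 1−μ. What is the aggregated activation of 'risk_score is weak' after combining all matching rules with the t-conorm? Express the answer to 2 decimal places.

0.47

R1: fair=0.54, poor=0.83; OR[max(a, b)] → w = 0.83
R2: moderate=0.83, ¬secure=1−0.67=0.33, fair=0.54; AND[min(a, b)] → w = 0.33
R3: good=0.84, unstable=0.47, moderate=0.83; AND[min(a, b)] → w = 0.47
Rules with consequent 'weak': {R2, R3} → strengths 0.33, 0.47
Aggregate via t-conorm [max(a, b)]: 0.47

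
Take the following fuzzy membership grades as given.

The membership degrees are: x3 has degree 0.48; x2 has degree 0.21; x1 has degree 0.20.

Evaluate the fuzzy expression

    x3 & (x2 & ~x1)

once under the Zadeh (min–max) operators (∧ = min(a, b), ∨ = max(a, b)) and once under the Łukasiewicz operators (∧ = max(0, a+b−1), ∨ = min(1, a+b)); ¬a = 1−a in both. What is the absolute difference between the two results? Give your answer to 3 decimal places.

0.210

Under Zadeh (min–max):
  ~x1 = 1 − 0.20 = 0.80
  x2 & ~x1 = min(a, b) on (0.21, 0.80) = 0.21
  x3 & (x2 & ~x1) = min(a, b) on (0.48, 0.21) = 0.21
  → value = 0.2100
Under Łukasiewicz:
  ~x1 = 1 − 0.20 = 0.80
  x2 & ~x1 = max(0, a+b−1) on (0.21, 0.80) = 0.01
  x3 & (x2 & ~x1) = max(0, a+b−1) on (0.48, 0.01) = 0.00
  → value = 0.0000
|0.2100 − 0.0000| = 0.210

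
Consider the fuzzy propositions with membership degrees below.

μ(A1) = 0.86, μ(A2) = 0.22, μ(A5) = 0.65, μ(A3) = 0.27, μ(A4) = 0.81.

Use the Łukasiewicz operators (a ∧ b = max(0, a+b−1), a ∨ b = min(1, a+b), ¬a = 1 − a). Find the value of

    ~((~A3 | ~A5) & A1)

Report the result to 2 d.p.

~A3 = 1 − 0.27 = 0.73
~A5 = 1 − 0.65 = 0.35
~A3 | ~A5 = min(1, a+b) on (0.73, 0.35) = 1.00
(~A3 | ~A5) & A1 = max(0, a+b−1) on (1.00, 0.86) = 0.86
~((~A3 | ~A5) & A1) = 1 − 0.86 = 0.14

0.14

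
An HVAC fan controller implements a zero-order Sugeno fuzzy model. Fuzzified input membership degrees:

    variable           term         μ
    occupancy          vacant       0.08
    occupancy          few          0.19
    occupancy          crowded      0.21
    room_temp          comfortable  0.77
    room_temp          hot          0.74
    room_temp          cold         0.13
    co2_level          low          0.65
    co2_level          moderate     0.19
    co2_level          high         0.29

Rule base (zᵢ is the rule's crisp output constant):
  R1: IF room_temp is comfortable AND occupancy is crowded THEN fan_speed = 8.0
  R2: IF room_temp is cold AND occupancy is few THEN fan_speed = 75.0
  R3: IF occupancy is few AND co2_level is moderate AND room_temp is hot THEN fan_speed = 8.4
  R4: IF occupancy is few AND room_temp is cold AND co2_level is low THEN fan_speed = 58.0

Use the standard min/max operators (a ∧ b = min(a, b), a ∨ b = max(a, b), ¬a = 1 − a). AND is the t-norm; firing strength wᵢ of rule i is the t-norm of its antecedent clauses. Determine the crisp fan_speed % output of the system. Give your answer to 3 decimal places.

R1 (z=8.0): comfortable=0.77, crowded=0.21; AND[min(a, b)] → w = 0.21
R2 (z=75.0): cold=0.13, few=0.19; AND[min(a, b)] → w = 0.13
R3 (z=8.4): few=0.19, moderate=0.19, hot=0.74; AND[min(a, b)] → w = 0.19
R4 (z=58.0): few=0.19, cold=0.13, low=0.65; AND[min(a, b)] → w = 0.13
Weighted average = (0.21·8.0 + 0.13·75.0 + 0.19·8.4 + 0.13·58.0) / (0.21 + 0.13 + 0.19 + 0.13)
  = 20.5660 / 0.6600 = 31.161

31.161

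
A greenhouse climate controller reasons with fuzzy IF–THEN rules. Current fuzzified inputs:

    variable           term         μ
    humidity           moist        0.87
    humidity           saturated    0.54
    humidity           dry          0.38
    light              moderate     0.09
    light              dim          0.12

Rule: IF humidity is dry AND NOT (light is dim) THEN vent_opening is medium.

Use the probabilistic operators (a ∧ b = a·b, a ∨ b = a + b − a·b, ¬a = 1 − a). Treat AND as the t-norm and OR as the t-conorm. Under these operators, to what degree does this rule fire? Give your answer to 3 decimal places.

firing strength: dry=0.38, ¬dim=1−0.12=0.88; AND[a·b] → w = 0.3344

0.334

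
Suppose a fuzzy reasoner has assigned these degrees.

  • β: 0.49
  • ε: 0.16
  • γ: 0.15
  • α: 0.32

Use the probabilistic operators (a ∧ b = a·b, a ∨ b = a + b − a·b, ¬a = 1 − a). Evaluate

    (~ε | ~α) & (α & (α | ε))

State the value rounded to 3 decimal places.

0.130

~ε = 1 − 0.1600 = 0.8400
~α = 1 − 0.3200 = 0.6800
~ε | ~α = a + b − a·b on (0.8400, 0.6800) = 0.9488
α | ε = a + b − a·b on (0.3200, 0.1600) = 0.4288
α & (α | ε) = a·b on (0.3200, 0.4288) = 0.1372
(~ε | ~α) & (α & (α | ε)) = a·b on (0.9488, 0.1372) = 0.1302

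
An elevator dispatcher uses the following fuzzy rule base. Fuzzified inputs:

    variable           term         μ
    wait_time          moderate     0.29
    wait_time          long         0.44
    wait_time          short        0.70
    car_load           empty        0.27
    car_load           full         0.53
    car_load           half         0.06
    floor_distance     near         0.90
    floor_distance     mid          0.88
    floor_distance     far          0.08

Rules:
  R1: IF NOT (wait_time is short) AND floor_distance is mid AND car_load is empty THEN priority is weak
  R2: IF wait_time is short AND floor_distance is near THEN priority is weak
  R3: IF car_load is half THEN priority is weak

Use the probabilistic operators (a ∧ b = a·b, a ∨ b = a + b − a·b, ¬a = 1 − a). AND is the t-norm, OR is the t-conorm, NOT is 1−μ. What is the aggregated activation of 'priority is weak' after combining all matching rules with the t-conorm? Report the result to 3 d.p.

R1: ¬short=1−0.70=0.30, mid=0.88, empty=0.27; AND[a·b] → w = 0.0713
R2: short=0.70, near=0.90; AND[a·b] → w = 0.6300
R3: half=0.06 → w = 0.0600
Rules with consequent 'weak': {R1, R2, R3} → strengths 0.0713, 0.6300, 0.0600
Aggregate via t-conorm [a + b − a·b]: 0.6770

0.677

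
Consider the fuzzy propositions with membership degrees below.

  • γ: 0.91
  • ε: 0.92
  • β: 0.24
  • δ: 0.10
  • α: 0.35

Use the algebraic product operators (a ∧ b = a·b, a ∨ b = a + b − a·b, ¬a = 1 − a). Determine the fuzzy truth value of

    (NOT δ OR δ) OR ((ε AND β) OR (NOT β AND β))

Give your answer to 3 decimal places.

0.943

NOT δ = 1 − 0.1000 = 0.9000
NOT δ OR δ = a + b − a·b on (0.9000, 0.1000) = 0.9100
ε AND β = a·b on (0.9200, 0.2400) = 0.2208
NOT β = 1 − 0.2400 = 0.7600
NOT β AND β = a·b on (0.7600, 0.2400) = 0.1824
(ε AND β) OR (NOT β AND β) = a + b − a·b on (0.2208, 0.1824) = 0.3629
(NOT δ OR δ) OR ((ε AND β) OR (NOT β AND β)) = a + b − a·b on (0.9100, 0.3629) = 0.9427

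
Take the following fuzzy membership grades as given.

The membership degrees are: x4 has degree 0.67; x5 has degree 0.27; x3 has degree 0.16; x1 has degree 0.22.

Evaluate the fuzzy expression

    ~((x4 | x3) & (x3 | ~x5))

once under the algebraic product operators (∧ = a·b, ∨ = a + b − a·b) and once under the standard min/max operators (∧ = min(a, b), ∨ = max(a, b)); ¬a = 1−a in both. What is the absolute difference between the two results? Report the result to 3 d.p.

0.111

Under algebraic product:
  x4 | x3 = a + b − a·b on (0.6700, 0.1600) = 0.7228
  ~x5 = 1 − 0.2700 = 0.7300
  x3 | ~x5 = a + b − a·b on (0.1600, 0.7300) = 0.7732
  (x4 | x3) & (x3 | ~x5) = a·b on (0.7228, 0.7732) = 0.5589
  ~((x4 | x3) & (x3 | ~x5)) = 1 − 0.5589 = 0.4411
  → value = 0.4411
Under standard min/max:
  x4 | x3 = max(a, b) on (0.67, 0.16) = 0.67
  ~x5 = 1 − 0.27 = 0.73
  x3 | ~x5 = max(a, b) on (0.16, 0.73) = 0.73
  (x4 | x3) & (x3 | ~x5) = min(a, b) on (0.67, 0.73) = 0.67
  ~((x4 | x3) & (x3 | ~x5)) = 1 − 0.67 = 0.33
  → value = 0.3300
|0.4411 − 0.3300| = 0.111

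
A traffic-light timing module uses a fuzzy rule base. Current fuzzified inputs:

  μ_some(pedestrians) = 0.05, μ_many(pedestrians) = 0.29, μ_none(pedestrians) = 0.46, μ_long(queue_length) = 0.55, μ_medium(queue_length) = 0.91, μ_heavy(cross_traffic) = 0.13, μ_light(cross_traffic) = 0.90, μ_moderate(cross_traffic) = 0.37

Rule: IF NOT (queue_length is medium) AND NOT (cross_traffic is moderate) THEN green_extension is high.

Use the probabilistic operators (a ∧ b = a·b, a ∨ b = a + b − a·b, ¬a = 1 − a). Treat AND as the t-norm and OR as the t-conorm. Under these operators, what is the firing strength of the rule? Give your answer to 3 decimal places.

firing strength: ¬medium=1−0.91=0.09, ¬moderate=1−0.37=0.63; AND[a·b] → w = 0.0567

0.057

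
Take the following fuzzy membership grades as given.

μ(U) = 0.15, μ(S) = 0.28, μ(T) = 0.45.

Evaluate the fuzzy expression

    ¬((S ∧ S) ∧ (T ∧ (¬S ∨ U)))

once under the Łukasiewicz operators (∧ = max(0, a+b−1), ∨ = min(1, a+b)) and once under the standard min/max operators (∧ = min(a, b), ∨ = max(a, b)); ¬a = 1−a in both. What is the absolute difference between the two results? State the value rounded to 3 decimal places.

0.280

Under Łukasiewicz:
  S ∧ S = max(0, a+b−1) on (0.28, 0.28) = 0.00
  ¬S = 1 − 0.28 = 0.72
  ¬S ∨ U = min(1, a+b) on (0.72, 0.15) = 0.87
  T ∧ (¬S ∨ U) = max(0, a+b−1) on (0.45, 0.87) = 0.32
  (S ∧ S) ∧ (T ∧ (¬S ∨ U)) = max(0, a+b−1) on (0.00, 0.32) = 0.00
  ¬((S ∧ S) ∧ (T ∧ (¬S ∨ U))) = 1 − 0.00 = 1.00
  → value = 1.0000
Under standard min/max:
  S ∧ S = min(a, b) on (0.28, 0.28) = 0.28
  ¬S = 1 − 0.28 = 0.72
  ¬S ∨ U = max(a, b) on (0.72, 0.15) = 0.72
  T ∧ (¬S ∨ U) = min(a, b) on (0.45, 0.72) = 0.45
  (S ∧ S) ∧ (T ∧ (¬S ∨ U)) = min(a, b) on (0.28, 0.45) = 0.28
  ¬((S ∧ S) ∧ (T ∧ (¬S ∨ U))) = 1 − 0.28 = 0.72
  → value = 0.7200
|1.0000 − 0.7200| = 0.280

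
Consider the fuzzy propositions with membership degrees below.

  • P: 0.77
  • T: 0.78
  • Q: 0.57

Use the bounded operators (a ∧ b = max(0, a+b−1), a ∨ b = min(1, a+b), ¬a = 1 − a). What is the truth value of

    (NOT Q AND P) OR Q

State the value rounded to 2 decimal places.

NOT Q = 1 − 0.57 = 0.43
NOT Q AND P = max(0, a+b−1) on (0.43, 0.77) = 0.20
(NOT Q AND P) OR Q = min(1, a+b) on (0.20, 0.57) = 0.77

0.77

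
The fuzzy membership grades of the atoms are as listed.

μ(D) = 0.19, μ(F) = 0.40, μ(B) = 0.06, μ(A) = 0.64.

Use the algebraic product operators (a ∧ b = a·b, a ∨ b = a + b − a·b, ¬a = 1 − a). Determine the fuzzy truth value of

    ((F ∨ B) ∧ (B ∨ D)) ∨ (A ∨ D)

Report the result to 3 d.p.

F ∨ B = a + b − a·b on (0.4000, 0.0600) = 0.4360
B ∨ D = a + b − a·b on (0.0600, 0.1900) = 0.2386
(F ∨ B) ∧ (B ∨ D) = a·b on (0.4360, 0.2386) = 0.1040
A ∨ D = a + b − a·b on (0.6400, 0.1900) = 0.7084
((F ∨ B) ∧ (B ∨ D)) ∨ (A ∨ D) = a + b − a·b on (0.1040, 0.7084) = 0.7387

0.739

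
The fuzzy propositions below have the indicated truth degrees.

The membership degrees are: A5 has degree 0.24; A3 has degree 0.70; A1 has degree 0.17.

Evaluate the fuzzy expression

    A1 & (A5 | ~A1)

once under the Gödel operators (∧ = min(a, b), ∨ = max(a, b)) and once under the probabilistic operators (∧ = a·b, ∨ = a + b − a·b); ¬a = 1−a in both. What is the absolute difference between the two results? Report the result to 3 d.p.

0.022

Under Gödel:
  ~A1 = 1 − 0.17 = 0.83
  A5 | ~A1 = max(a, b) on (0.24, 0.83) = 0.83
  A1 & (A5 | ~A1) = min(a, b) on (0.17, 0.83) = 0.17
  → value = 0.1700
Under probabilistic:
  ~A1 = 1 − 0.1700 = 0.8300
  A5 | ~A1 = a + b − a·b on (0.2400, 0.8300) = 0.8708
  A1 & (A5 | ~A1) = a·b on (0.1700, 0.8708) = 0.1480
  → value = 0.1480
|0.1700 − 0.1480| = 0.022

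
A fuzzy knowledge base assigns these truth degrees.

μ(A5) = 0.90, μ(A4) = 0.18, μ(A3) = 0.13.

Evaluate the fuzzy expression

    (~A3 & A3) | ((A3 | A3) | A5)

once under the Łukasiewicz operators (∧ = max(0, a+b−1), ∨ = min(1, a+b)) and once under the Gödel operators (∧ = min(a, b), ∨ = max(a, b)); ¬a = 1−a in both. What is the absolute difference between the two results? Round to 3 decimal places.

0.100

Under Łukasiewicz:
  ~A3 = 1 − 0.13 = 0.87
  ~A3 & A3 = max(0, a+b−1) on (0.87, 0.13) = 0.00
  A3 | A3 = min(1, a+b) on (0.13, 0.13) = 0.26
  (A3 | A3) | A5 = min(1, a+b) on (0.26, 0.90) = 1.00
  (~A3 & A3) | ((A3 | A3) | A5) = min(1, a+b) on (0.00, 1.00) = 1.00
  → value = 1.0000
Under Gödel:
  ~A3 = 1 − 0.13 = 0.87
  ~A3 & A3 = min(a, b) on (0.87, 0.13) = 0.13
  A3 | A3 = max(a, b) on (0.13, 0.13) = 0.13
  (A3 | A3) | A5 = max(a, b) on (0.13, 0.90) = 0.90
  (~A3 & A3) | ((A3 | A3) | A5) = max(a, b) on (0.13, 0.90) = 0.90
  → value = 0.9000
|1.0000 − 0.9000| = 0.100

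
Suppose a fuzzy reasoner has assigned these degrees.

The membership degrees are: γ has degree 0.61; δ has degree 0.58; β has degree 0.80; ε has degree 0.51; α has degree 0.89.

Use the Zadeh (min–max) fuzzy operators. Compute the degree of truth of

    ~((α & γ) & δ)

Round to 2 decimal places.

0.42

α & γ = min(a, b) on (0.89, 0.61) = 0.61
(α & γ) & δ = min(a, b) on (0.61, 0.58) = 0.58
~((α & γ) & δ) = 1 − 0.58 = 0.42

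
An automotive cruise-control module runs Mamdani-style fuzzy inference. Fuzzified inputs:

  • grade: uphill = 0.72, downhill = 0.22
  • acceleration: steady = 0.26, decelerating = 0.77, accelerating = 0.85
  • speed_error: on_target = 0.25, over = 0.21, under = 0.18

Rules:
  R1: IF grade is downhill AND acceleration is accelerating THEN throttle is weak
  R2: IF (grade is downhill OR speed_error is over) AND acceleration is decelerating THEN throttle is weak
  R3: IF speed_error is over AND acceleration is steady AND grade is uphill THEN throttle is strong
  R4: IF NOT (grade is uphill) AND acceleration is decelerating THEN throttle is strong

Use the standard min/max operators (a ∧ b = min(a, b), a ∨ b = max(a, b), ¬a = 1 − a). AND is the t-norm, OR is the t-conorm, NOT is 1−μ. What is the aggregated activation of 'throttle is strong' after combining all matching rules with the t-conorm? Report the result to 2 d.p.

R1: downhill=0.22, accelerating=0.85; AND[min(a, b)] → w = 0.22
R2: (downhill=0.22 OR over=0.21) = 0.22; AND[min(a, b)] with decelerating=0.77 → w = 0.22
R3: over=0.21, steady=0.26, uphill=0.72; AND[min(a, b)] → w = 0.21
R4: ¬uphill=1−0.72=0.28, decelerating=0.77; AND[min(a, b)] → w = 0.28
Rules with consequent 'strong': {R3, R4} → strengths 0.21, 0.28
Aggregate via t-conorm [max(a, b)]: 0.28

0.28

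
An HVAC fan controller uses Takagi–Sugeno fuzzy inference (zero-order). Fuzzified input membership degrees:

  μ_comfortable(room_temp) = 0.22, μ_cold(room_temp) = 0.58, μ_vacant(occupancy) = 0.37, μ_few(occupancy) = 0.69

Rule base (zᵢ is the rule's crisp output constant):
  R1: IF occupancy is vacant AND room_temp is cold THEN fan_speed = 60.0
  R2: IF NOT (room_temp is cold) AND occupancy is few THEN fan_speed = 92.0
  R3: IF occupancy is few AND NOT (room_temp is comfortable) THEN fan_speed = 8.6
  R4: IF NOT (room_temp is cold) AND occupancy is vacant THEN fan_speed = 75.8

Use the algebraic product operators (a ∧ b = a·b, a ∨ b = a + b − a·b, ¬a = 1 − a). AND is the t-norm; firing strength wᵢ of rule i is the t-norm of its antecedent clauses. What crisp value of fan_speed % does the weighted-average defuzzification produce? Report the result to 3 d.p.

46.699

R1 (z=60.0): vacant=0.37, cold=0.58; AND[a·b] → w = 0.2146
R2 (z=92.0): ¬cold=1−0.58=0.42, few=0.69; AND[a·b] → w = 0.2898
R3 (z=8.6): few=0.69, ¬comfortable=1−0.22=0.78; AND[a·b] → w = 0.5382
R4 (z=75.8): ¬cold=1−0.58=0.42, vacant=0.37; AND[a·b] → w = 0.1554
Weighted average = (0.2146·60.0 + 0.2898·92.0 + 0.5382·8.6 + 0.1554·75.8) / (0.2146 + 0.2898 + 0.5382 + 0.1554)
  = 55.9454 / 1.1980 = 46.699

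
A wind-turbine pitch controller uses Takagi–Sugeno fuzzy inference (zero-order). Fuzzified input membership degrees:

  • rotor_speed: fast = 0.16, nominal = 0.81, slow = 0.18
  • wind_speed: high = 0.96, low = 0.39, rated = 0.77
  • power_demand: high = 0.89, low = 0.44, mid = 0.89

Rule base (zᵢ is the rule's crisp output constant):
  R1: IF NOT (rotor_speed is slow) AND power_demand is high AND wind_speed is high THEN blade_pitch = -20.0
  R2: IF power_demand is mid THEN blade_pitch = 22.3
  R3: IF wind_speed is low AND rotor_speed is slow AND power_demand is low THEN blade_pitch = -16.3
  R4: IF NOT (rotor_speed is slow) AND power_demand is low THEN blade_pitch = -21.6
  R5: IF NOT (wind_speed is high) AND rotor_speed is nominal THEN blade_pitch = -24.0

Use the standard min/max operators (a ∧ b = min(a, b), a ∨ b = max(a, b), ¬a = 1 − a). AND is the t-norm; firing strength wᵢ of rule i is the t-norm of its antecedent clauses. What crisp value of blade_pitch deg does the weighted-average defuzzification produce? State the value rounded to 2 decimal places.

-4.20

R1 (z=-20.0): ¬slow=1−0.18=0.82, high=0.89, high=0.96; AND[min(a, b)] → w = 0.82
R2 (z=22.3): mid=0.89 → w = 0.89
R3 (z=-16.3): low=0.39, slow=0.18, low=0.44; AND[min(a, b)] → w = 0.18
R4 (z=-21.6): ¬slow=1−0.18=0.82, low=0.44; AND[min(a, b)] → w = 0.44
R5 (z=-24.0): ¬high=1−0.96=0.04, nominal=0.81; AND[min(a, b)] → w = 0.04
Weighted average = (0.82·-20.0 + 0.89·22.3 + 0.18·-16.3 + 0.44·-21.6 + 0.04·-24.0) / (0.82 + 0.89 + 0.18 + 0.44 + 0.04)
  = -9.9510 / 2.3700 = -4.20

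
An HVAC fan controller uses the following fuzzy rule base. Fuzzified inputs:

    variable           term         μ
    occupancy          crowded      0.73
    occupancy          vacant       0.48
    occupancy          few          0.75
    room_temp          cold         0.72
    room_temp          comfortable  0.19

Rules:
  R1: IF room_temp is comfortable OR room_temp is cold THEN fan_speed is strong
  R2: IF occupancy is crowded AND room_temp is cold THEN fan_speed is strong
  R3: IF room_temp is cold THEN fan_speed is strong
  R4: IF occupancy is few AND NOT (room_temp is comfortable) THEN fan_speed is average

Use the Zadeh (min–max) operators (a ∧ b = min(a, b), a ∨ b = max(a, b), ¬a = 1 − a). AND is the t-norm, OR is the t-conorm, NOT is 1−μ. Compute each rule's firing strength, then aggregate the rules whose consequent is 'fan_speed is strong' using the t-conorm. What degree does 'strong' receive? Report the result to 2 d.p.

0.72

R1: comfortable=0.19, cold=0.72; OR[max(a, b)] → w = 0.72
R2: crowded=0.73, cold=0.72; AND[min(a, b)] → w = 0.72
R3: cold=0.72 → w = 0.72
R4: few=0.75, ¬comfortable=1−0.19=0.81; AND[min(a, b)] → w = 0.75
Rules with consequent 'strong': {R1, R2, R3} → strengths 0.72, 0.72, 0.72
Aggregate via t-conorm [max(a, b)]: 0.72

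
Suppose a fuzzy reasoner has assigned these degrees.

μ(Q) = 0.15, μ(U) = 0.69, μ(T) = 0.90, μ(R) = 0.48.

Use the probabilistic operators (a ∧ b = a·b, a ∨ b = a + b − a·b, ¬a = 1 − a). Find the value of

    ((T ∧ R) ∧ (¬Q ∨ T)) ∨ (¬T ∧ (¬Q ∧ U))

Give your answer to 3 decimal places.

0.459

T ∧ R = a·b on (0.9000, 0.4800) = 0.4320
¬Q = 1 − 0.1500 = 0.8500
¬Q ∨ T = a + b − a·b on (0.8500, 0.9000) = 0.9850
(T ∧ R) ∧ (¬Q ∨ T) = a·b on (0.4320, 0.9850) = 0.4255
¬T = 1 − 0.9000 = 0.1000
¬Q = 1 − 0.1500 = 0.8500
¬Q ∧ U = a·b on (0.8500, 0.6900) = 0.5865
¬T ∧ (¬Q ∧ U) = a·b on (0.1000, 0.5865) = 0.0586
((T ∧ R) ∧ (¬Q ∨ T)) ∨ (¬T ∧ (¬Q ∧ U)) = a + b − a·b on (0.4255, 0.0586) = 0.4592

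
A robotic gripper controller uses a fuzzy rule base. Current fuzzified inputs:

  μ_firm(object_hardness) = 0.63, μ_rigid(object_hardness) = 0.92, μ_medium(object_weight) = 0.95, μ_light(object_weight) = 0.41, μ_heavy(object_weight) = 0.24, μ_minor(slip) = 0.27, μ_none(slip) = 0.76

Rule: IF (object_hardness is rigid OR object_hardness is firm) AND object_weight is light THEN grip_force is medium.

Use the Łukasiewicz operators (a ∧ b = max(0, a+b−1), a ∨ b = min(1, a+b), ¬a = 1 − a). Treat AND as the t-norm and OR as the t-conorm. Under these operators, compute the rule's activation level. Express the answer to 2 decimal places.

0.41

firing strength: (rigid=0.92 OR firm=0.63) = 1.00; AND[max(0, a+b−1)] with light=0.41 → w = 0.41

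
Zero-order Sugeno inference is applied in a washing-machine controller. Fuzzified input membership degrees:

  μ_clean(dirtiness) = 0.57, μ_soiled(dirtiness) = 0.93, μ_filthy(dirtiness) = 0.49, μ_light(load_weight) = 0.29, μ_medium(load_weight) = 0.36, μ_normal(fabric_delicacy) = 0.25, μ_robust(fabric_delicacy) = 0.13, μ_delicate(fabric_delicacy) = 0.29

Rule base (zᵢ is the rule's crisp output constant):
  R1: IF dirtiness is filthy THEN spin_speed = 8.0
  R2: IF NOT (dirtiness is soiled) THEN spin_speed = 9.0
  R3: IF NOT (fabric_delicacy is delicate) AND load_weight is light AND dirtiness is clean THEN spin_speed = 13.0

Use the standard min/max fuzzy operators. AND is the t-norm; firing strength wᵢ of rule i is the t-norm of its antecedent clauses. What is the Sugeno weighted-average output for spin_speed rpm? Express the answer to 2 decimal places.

R1 (z=8.0): filthy=0.49 → w = 0.49
R2 (z=9.0): ¬soiled=1−0.93=0.07 → w = 0.07
R3 (z=13.0): ¬delicate=1−0.29=0.71, light=0.29, clean=0.57; AND[min(a, b)] → w = 0.29
Weighted average = (0.49·8.0 + 0.07·9.0 + 0.29·13.0) / (0.49 + 0.07 + 0.29)
  = 8.3200 / 0.8500 = 9.79

9.79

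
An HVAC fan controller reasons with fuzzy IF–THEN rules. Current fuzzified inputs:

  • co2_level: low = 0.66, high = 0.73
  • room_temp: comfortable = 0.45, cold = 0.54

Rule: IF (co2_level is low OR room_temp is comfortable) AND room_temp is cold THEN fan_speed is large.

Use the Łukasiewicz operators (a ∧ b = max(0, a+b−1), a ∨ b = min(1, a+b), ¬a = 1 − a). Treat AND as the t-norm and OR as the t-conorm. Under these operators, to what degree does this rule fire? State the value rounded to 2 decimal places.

0.54

firing strength: (low=0.66 OR comfortable=0.45) = 1.00; AND[max(0, a+b−1)] with cold=0.54 → w = 0.54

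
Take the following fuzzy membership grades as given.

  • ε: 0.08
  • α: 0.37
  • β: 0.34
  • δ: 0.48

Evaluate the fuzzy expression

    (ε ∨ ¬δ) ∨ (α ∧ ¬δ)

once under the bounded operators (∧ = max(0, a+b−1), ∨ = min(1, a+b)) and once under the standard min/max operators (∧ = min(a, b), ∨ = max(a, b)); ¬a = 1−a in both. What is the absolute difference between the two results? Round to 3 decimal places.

Under bounded:
  ¬δ = 1 − 0.48 = 0.52
  ε ∨ ¬δ = min(1, a+b) on (0.08, 0.52) = 0.60
  ¬δ = 1 − 0.48 = 0.52
  α ∧ ¬δ = max(0, a+b−1) on (0.37, 0.52) = 0.00
  (ε ∨ ¬δ) ∨ (α ∧ ¬δ) = min(1, a+b) on (0.60, 0.00) = 0.60
  → value = 0.6000
Under standard min/max:
  ¬δ = 1 − 0.48 = 0.52
  ε ∨ ¬δ = max(a, b) on (0.08, 0.52) = 0.52
  ¬δ = 1 − 0.48 = 0.52
  α ∧ ¬δ = min(a, b) on (0.37, 0.52) = 0.37
  (ε ∨ ¬δ) ∨ (α ∧ ¬δ) = max(a, b) on (0.52, 0.37) = 0.52
  → value = 0.5200
|0.6000 − 0.5200| = 0.080

0.080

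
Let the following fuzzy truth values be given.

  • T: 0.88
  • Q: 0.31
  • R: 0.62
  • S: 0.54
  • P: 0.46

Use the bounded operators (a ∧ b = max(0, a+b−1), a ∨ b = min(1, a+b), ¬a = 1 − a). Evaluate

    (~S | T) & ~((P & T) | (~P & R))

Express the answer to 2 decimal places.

0.50

~S = 1 − 0.54 = 0.46
~S | T = min(1, a+b) on (0.46, 0.88) = 1.00
P & T = max(0, a+b−1) on (0.46, 0.88) = 0.34
~P = 1 − 0.46 = 0.54
~P & R = max(0, a+b−1) on (0.54, 0.62) = 0.16
(P & T) | (~P & R) = min(1, a+b) on (0.34, 0.16) = 0.50
~((P & T) | (~P & R)) = 1 − 0.50 = 0.50
(~S | T) & ~((P & T) | (~P & R)) = max(0, a+b−1) on (1.00, 0.50) = 0.50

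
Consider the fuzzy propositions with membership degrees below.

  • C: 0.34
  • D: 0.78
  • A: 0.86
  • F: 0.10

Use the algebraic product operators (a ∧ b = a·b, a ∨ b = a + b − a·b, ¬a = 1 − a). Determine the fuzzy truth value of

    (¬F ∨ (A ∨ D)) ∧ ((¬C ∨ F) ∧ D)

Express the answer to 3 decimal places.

0.540

¬F = 1 − 0.1000 = 0.9000
A ∨ D = a + b − a·b on (0.8600, 0.7800) = 0.9692
¬F ∨ (A ∨ D) = a + b − a·b on (0.9000, 0.9692) = 0.9969
¬C = 1 − 0.3400 = 0.6600
¬C ∨ F = a + b − a·b on (0.6600, 0.1000) = 0.6940
(¬C ∨ F) ∧ D = a·b on (0.6940, 0.7800) = 0.5413
(¬F ∨ (A ∨ D)) ∧ ((¬C ∨ F) ∧ D) = a·b on (0.9969, 0.5413) = 0.5397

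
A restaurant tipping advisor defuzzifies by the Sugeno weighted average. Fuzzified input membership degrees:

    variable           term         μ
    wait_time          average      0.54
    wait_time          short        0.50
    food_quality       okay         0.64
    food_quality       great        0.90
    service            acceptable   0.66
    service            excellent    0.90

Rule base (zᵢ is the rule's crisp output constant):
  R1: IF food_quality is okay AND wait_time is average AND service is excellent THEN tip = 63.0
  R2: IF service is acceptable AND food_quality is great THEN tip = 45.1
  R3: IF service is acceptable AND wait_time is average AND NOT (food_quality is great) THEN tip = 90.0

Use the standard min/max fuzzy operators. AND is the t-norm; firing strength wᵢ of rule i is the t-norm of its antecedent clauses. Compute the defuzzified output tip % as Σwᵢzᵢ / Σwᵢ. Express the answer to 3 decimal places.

R1 (z=63.0): okay=0.64, average=0.54, excellent=0.90; AND[min(a, b)] → w = 0.54
R2 (z=45.1): acceptable=0.66, great=0.90; AND[min(a, b)] → w = 0.66
R3 (z=90.0): acceptable=0.66, average=0.54, ¬great=1−0.90=0.10; AND[min(a, b)] → w = 0.10
Weighted average = (0.54·63.0 + 0.66·45.1 + 0.10·90.0) / (0.54 + 0.66 + 0.10)
  = 72.7860 / 1.3000 = 55.989

55.989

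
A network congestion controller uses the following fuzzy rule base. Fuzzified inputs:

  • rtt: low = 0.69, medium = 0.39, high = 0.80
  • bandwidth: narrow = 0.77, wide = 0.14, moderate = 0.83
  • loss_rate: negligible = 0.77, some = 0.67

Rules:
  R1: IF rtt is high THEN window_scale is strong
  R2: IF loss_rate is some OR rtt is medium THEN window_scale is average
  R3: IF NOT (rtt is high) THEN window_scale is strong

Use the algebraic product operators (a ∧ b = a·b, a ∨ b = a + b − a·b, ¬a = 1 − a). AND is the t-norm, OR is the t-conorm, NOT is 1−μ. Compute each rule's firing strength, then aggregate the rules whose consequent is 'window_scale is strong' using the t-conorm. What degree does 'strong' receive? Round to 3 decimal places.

R1: high=0.80 → w = 0.8000
R2: some=0.67, medium=0.39; OR[a + b − a·b] → w = 0.7987
R3: ¬high=1−0.80=0.20 → w = 0.2000
Rules with consequent 'strong': {R1, R3} → strengths 0.8000, 0.2000
Aggregate via t-conorm [a + b − a·b]: 0.8400

0.840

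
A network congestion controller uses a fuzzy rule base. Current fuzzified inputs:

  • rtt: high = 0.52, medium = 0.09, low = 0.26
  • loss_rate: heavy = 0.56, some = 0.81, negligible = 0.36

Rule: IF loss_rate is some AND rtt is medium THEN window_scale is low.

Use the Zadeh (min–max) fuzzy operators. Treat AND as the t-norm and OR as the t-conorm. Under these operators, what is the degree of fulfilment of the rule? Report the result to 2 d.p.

firing strength: some=0.81, medium=0.09; AND[min(a, b)] → w = 0.09

0.09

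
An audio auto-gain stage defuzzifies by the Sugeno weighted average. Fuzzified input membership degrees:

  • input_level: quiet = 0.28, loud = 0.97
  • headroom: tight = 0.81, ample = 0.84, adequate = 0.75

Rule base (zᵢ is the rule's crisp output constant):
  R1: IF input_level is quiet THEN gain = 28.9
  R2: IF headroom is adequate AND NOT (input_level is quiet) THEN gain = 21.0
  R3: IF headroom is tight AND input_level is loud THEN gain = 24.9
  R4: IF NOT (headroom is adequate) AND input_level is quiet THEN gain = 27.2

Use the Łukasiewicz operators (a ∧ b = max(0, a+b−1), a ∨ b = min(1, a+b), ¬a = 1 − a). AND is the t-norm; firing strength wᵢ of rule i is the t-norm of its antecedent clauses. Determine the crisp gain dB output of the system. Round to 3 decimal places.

R1 (z=28.9): quiet=0.28 → w = 0.28
R2 (z=21.0): adequate=0.75, ¬quiet=1−0.28=0.72; AND[max(0, a+b−1)] → w = 0.47
R3 (z=24.9): tight=0.81, loud=0.97; AND[max(0, a+b−1)] → w = 0.78
R4 (z=27.2): ¬adequate=1−0.75=0.25, quiet=0.28; AND[max(0, a+b−1)] → w = 0.00
Weighted average = (0.28·28.9 + 0.47·21.0 + 0.78·24.9 + 0.00·27.2) / (0.28 + 0.47 + 0.78 + 0.00)
  = 37.3840 / 1.5300 = 24.434

24.434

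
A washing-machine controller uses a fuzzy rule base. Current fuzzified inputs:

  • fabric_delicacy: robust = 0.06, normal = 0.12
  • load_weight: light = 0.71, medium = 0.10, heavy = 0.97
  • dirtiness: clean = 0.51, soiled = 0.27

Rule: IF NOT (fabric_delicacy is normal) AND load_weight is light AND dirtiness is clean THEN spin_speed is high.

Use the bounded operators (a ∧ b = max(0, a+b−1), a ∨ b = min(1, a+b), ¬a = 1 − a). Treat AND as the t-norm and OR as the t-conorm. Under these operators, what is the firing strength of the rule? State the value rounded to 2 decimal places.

firing strength: ¬normal=1−0.12=0.88, light=0.71, clean=0.51; AND[max(0, a+b−1)] → w = 0.10

0.10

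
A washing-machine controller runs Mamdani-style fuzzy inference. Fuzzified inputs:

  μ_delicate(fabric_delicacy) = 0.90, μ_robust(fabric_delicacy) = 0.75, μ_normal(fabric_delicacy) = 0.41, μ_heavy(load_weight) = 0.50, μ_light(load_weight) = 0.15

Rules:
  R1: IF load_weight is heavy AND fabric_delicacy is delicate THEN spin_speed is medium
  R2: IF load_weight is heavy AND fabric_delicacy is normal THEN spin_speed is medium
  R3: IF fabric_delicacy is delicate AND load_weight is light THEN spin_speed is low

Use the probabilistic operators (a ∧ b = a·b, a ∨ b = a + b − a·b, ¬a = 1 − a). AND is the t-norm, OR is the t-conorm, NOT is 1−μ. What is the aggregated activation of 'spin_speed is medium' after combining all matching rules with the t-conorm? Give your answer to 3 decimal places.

R1: heavy=0.50, delicate=0.90; AND[a·b] → w = 0.4500
R2: heavy=0.50, normal=0.41; AND[a·b] → w = 0.2050
R3: delicate=0.90, light=0.15; AND[a·b] → w = 0.1350
Rules with consequent 'medium': {R1, R2} → strengths 0.4500, 0.2050
Aggregate via t-conorm [a + b − a·b]: 0.5628

0.563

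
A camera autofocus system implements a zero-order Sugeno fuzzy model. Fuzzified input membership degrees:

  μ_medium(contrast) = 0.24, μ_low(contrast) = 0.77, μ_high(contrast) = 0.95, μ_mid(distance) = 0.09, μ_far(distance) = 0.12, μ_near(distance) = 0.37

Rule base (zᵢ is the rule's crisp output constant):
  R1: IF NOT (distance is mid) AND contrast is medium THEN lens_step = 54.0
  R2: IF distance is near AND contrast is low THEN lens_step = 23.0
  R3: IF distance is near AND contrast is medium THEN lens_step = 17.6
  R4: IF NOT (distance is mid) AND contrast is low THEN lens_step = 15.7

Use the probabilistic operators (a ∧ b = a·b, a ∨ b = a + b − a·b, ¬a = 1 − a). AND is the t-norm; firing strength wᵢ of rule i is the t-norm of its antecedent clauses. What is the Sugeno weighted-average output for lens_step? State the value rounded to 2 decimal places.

R1 (z=54.0): ¬mid=1−0.09=0.91, medium=0.24; AND[a·b] → w = 0.2184
R2 (z=23.0): near=0.37, low=0.77; AND[a·b] → w = 0.2849
R3 (z=17.6): near=0.37, medium=0.24; AND[a·b] → w = 0.0888
R4 (z=15.7): ¬mid=1−0.09=0.91, low=0.77; AND[a·b] → w = 0.7007
Weighted average = (0.2184·54.0 + 0.2849·23.0 + 0.0888·17.6 + 0.7007·15.7) / (0.2184 + 0.2849 + 0.0888 + 0.7007)
  = 30.9102 / 1.2928 = 23.91

23.91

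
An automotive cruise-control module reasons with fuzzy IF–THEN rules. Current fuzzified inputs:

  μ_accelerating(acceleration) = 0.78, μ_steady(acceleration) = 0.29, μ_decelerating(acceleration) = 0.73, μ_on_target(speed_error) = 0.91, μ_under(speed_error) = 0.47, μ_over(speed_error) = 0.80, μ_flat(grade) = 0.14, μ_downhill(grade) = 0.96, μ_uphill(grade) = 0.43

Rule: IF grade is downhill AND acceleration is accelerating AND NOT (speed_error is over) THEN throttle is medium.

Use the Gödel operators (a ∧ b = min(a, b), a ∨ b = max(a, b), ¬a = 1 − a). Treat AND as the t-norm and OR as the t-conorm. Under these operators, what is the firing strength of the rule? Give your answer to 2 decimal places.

0.20

firing strength: downhill=0.96, accelerating=0.78, ¬over=1−0.80=0.20; AND[min(a, b)] → w = 0.20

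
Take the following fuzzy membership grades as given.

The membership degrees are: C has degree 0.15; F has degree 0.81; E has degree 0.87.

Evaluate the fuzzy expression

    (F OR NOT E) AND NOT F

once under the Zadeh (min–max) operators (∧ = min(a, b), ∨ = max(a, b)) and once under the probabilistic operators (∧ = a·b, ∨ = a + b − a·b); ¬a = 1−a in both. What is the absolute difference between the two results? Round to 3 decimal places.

0.031

Under Zadeh (min–max):
  NOT E = 1 − 0.87 = 0.13
  F OR NOT E = max(a, b) on (0.81, 0.13) = 0.81
  NOT F = 1 − 0.81 = 0.19
  (F OR NOT E) AND NOT F = min(a, b) on (0.81, 0.19) = 0.19
  → value = 0.1900
Under probabilistic:
  NOT E = 1 − 0.8700 = 0.1300
  F OR NOT E = a + b − a·b on (0.8100, 0.1300) = 0.8347
  NOT F = 1 − 0.8100 = 0.1900
  (F OR NOT E) AND NOT F = a·b on (0.8347, 0.1900) = 0.1586
  → value = 0.1586
|0.1900 − 0.1586| = 0.031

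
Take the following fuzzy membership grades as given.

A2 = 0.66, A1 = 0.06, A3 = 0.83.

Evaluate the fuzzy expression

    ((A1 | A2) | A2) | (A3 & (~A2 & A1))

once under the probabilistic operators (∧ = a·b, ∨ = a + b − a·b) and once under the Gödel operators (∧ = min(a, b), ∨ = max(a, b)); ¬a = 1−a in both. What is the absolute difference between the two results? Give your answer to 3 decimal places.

Under probabilistic:
  A1 | A2 = a + b − a·b on (0.0600, 0.6600) = 0.6804
  (A1 | A2) | A2 = a + b − a·b on (0.6804, 0.6600) = 0.8913
  ~A2 = 1 − 0.6600 = 0.3400
  ~A2 & A1 = a·b on (0.3400, 0.0600) = 0.0204
  A3 & (~A2 & A1) = a·b on (0.8300, 0.0204) = 0.0169
  ((A1 | A2) | A2) | (A3 & (~A2 & A1)) = a + b − a·b on (0.8913, 0.0169) = 0.8932
  → value = 0.8932
Under Gödel:
  A1 | A2 = max(a, b) on (0.06, 0.66) = 0.66
  (A1 | A2) | A2 = max(a, b) on (0.66, 0.66) = 0.66
  ~A2 = 1 − 0.66 = 0.34
  ~A2 & A1 = min(a, b) on (0.34, 0.06) = 0.06
  A3 & (~A2 & A1) = min(a, b) on (0.83, 0.06) = 0.06
  ((A1 | A2) | A2) | (A3 & (~A2 & A1)) = max(a, b) on (0.66, 0.06) = 0.66
  → value = 0.6600
|0.8932 − 0.6600| = 0.233

0.233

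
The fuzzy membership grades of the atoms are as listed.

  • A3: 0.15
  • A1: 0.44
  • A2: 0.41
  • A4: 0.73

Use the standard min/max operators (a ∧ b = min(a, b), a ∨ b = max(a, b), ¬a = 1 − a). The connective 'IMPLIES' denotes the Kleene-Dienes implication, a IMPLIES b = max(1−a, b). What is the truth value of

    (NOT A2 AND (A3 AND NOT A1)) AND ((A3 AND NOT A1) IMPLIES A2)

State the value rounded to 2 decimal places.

0.15

NOT A2 = 1 − 0.41 = 0.59
NOT A1 = 1 − 0.44 = 0.56
A3 AND NOT A1 = min(a, b) on (0.15, 0.56) = 0.15
NOT A2 AND (A3 AND NOT A1) = min(a, b) on (0.59, 0.15) = 0.15
NOT A1 = 1 − 0.44 = 0.56
A3 AND NOT A1 = min(a, b) on (0.15, 0.56) = 0.15
(A3 AND NOT A1) IMPLIES A2  [Kleene-Dienes: max(1−a, b)] with a=0.15, b=0.41 → 0.85
(NOT A2 AND (A3 AND NOT A1)) AND ((A3 AND NOT A1) IMPLIES A2) = min(a, b) on (0.15, 0.85) = 0.15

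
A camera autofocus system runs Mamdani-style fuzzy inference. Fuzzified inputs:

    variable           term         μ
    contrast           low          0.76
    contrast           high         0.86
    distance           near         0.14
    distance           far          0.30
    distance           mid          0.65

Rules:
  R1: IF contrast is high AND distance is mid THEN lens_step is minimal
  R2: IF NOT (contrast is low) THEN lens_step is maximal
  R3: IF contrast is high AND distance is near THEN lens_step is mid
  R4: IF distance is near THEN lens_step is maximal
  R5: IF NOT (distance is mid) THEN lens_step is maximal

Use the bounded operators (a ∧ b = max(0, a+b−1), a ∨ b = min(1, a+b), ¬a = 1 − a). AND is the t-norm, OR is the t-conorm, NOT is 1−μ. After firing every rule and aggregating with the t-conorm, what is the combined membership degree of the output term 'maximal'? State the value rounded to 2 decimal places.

R1: high=0.86, mid=0.65; AND[max(0, a+b−1)] → w = 0.51
R2: ¬low=1−0.76=0.24 → w = 0.24
R3: high=0.86, near=0.14; AND[max(0, a+b−1)] → w = 0.00
R4: near=0.14 → w = 0.14
R5: ¬mid=1−0.65=0.35 → w = 0.35
Rules with consequent 'maximal': {R2, R4, R5} → strengths 0.24, 0.14, 0.35
Aggregate via t-conorm [min(1, a+b)]: 0.73

0.73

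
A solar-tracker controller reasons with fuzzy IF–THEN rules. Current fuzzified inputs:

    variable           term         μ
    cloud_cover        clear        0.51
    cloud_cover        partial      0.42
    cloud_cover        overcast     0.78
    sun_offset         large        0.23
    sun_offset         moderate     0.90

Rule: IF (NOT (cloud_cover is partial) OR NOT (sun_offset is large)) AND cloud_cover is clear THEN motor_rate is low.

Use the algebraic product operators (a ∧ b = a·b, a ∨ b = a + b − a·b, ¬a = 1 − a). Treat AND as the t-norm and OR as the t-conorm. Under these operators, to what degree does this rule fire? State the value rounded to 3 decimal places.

firing strength: (¬partial=1−0.42=0.58 OR ¬large=1−0.23=0.77) = 0.9034; AND[a·b] with clear=0.51 → w = 0.4607

0.461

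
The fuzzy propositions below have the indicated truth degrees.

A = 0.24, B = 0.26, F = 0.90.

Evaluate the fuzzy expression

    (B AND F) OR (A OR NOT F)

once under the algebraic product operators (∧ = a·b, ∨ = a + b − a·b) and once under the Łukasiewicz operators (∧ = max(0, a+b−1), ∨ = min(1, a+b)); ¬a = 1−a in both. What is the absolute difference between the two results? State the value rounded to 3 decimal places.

Under algebraic product:
  B AND F = a·b on (0.2600, 0.9000) = 0.2340
  NOT F = 1 − 0.9000 = 0.1000
  A OR NOT F = a + b − a·b on (0.2400, 0.1000) = 0.3160
  (B AND F) OR (A OR NOT F) = a + b − a·b on (0.2340, 0.3160) = 0.4761
  → value = 0.4761
Under Łukasiewicz:
  B AND F = max(0, a+b−1) on (0.26, 0.90) = 0.16
  NOT F = 1 − 0.90 = 0.10
  A OR NOT F = min(1, a+b) on (0.24, 0.10) = 0.34
  (B AND F) OR (A OR NOT F) = min(1, a+b) on (0.16, 0.34) = 0.50
  → value = 0.5000
|0.4761 − 0.5000| = 0.024

0.024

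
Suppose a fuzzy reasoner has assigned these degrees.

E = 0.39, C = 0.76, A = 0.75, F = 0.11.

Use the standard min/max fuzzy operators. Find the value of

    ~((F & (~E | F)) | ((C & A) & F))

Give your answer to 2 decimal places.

~E = 1 − 0.39 = 0.61
~E | F = max(a, b) on (0.61, 0.11) = 0.61
F & (~E | F) = min(a, b) on (0.11, 0.61) = 0.11
C & A = min(a, b) on (0.76, 0.75) = 0.75
(C & A) & F = min(a, b) on (0.75, 0.11) = 0.11
(F & (~E | F)) | ((C & A) & F) = max(a, b) on (0.11, 0.11) = 0.11
~((F & (~E | F)) | ((C & A) & F)) = 1 − 0.11 = 0.89

0.89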